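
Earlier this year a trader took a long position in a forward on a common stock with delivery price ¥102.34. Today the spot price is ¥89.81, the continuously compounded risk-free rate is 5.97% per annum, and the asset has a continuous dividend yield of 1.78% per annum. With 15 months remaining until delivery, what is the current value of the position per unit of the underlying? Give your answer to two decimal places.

-¥7.15

Current fair forward for the remaining 15 months: F = S·e^((r − q)·T), (r − q) = 0.0597 − 0.0178 = 0.0419
F = 89.81 · e^(0.0419 × 15/12) = 89.81 × 1.053771 = 94.6392
Value of long forward = (F − K)·e^(−rT) = (94.6392 − 102.34) · e^(−0.0597·15/12)
= -7.7008 × 0.928091 = -7.15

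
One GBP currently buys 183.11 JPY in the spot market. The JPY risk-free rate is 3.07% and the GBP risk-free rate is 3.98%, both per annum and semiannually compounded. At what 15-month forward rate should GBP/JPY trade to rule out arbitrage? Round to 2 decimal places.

By covered interest parity, F = S · (1+r_JPY/2)^(2T) / (1+r_GBP/2)^(2T)
= 183.11 × 1.038818 / 1.050495 = 183.11 × 0.988884
F = 181.07 JPY per GBP

181.07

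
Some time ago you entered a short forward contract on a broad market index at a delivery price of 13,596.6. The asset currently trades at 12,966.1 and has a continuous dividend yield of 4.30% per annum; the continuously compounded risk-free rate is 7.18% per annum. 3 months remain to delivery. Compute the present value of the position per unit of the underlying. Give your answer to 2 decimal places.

527.26

Current fair forward for the remaining 3 months: F = S·e^((r − q)·T), (r − q) = 0.0718 − 0.0430 = 0.0288
F = 12966.1 · e^(0.0288 × 3/12) = 12966.1 × 1.00722598 = 13059.7928
Value of long forward = (F − K)·e^(−rT) = (13059.7928 − 13596.6) · e^(−0.0718·3/12)
= -536.8072 × 0.98221014 = -527.26
Short position value = −(long value) = 527.26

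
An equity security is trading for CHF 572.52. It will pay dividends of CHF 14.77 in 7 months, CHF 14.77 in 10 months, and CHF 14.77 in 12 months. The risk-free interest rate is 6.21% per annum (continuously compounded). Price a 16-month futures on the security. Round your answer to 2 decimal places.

PV(dividends) I = 14.77·e^(−0.0621·7/12) + 14.77·e^(−0.0621·10/12) + 14.77·e^(−0.0621·12/12)
I = 14.2445 + 14.0251 + 13.8807 = 42.1503
F = (S − I)·e^(rT) = (572.52 − 42.1503) · e^(0.0621·16/12)
= 530.3697 · e^0.082800 = 530.3697 × 1.086325 = CHF 576.15

CHF 576.15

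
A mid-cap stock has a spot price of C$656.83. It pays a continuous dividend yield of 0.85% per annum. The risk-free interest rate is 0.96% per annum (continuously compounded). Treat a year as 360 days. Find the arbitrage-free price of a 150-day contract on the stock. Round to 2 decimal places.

F = S·e^((r − q)T) = 656.83 · e^((0.0096 − 0.0085) × 150/360)
= 656.83 · e^0.000458 = 656.83 × 1.000458
F = C$657.13

C$657.13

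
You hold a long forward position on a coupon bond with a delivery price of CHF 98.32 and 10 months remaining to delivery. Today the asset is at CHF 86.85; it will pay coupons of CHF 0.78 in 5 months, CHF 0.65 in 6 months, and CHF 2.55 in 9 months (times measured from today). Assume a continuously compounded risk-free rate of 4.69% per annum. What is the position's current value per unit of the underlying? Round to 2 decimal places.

PV(remaining coupons) I = 0.78·e^(−0.0469·5/12) + 0.65·e^(−0.0469·6/12) + 2.55·e^(−0.0469·9/12) = 3.8617
Current forward F = (S − I)·e^(rT) = (86.85 − 3.8617)·e^(0.0469·10/12) = 82.9883 × 1.039857 = 86.2960
Value (long) = (F − K)·e^(−rT) = (86.2960 − 98.32) × 0.961671 = -11.5631
Value = -CHF 11.56

-CHF 11.56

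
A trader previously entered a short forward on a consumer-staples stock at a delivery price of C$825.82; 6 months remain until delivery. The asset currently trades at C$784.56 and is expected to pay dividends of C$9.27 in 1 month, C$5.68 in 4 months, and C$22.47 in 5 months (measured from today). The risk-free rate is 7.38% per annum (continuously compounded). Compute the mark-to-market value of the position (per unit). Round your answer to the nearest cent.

C$47.89

PV(remaining dividends) I = 9.27·e^(−0.0738·1/12) + 5.68·e^(−0.0738·4/12) + 22.47·e^(−0.0738·5/12) = 36.5447
Current forward F = (S − I)·e^(rT) = (784.56 − 36.5447)·e^(0.0738·6/12) = 748.0153 × 1.037589 = 776.1324
Value (long) = (F − K)·e^(−rT) = (776.1324 − 825.82) × 0.963773 = -47.8876
Short position value = −(long value) = C$47.89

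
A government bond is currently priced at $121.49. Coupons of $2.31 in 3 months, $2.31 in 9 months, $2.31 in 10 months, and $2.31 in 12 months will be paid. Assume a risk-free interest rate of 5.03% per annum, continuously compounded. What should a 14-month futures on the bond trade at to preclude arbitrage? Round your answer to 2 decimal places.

PV(coupons) I = 2.31·e^(−0.0503·3/12) + 2.31·e^(−0.0503·9/12) + 2.31·e^(−0.0503·10/12) + 2.31·e^(−0.0503·12/12)
I = 2.2811 + 2.2245 + 2.2152 + 2.1967 = 8.9175
F = (S − I)·e^(rT) = (121.49 − 8.9175) · e^(0.0503·14/12)
= 112.5725 · e^0.058683 = 112.5725 × 1.060439 = $119.38

$119.38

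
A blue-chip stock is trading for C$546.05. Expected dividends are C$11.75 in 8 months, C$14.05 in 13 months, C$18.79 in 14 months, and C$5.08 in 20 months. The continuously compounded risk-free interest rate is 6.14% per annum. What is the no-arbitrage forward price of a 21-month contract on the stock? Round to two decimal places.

C$556.21

PV(dividends) I = 11.75·e^(−0.0614·8/12) + 14.05·e^(−0.0614·13/12) + 18.79·e^(−0.0614·14/12) + 5.08·e^(−0.0614·20/12)
I = 11.2787 + 13.1458 + 17.4911 + 4.5859 = 46.5015
F = (S − I)·e^(rT) = (546.05 − 46.5015) · e^(0.0614·21/12)
= 499.5485 · e^0.107450 = 499.5485 × 1.113435 = C$556.21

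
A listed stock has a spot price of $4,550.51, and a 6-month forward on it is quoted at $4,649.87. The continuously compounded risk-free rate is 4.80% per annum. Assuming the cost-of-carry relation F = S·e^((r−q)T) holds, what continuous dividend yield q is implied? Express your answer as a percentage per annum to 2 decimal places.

From F = S·e^((r−q)T): (r − q) = ln(F/S)/T
ln(4649.87/4550.51) = ln(1.021835) = 0.021600
(r − q) = 0.021600 / (6/12) = 0.043200
q = r − ln(F/S)/T = 0.0480 − 0.043200 = 0.004800
q = 0.48%

0.48%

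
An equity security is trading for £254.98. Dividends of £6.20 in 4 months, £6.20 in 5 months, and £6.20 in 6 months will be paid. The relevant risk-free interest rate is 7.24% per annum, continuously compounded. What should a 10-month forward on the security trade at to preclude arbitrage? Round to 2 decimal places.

£251.67

PV(dividends) I = 6.20·e^(−0.0724·4/12) + 6.20·e^(−0.0724·5/12) + 6.20·e^(−0.0724·6/12)
I = 6.0522 + 6.0158 + 5.9796 = 18.0476
F = (S − I)·e^(rT) = (254.98 − 18.0476) · e^(0.0724·10/12)
= 236.9324 · e^0.060333 = 236.9324 × 1.062190 = £251.67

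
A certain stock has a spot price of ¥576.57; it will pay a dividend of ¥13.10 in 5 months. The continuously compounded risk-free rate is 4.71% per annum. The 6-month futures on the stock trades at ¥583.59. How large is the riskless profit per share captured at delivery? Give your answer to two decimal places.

¥6.43 per share

PV(dividends) I = 13.10·e^(−0.0471·5/12) = 12.8454
Fair futures F* = (S − I)·e^(rT) = (576.57 − 12.8454)·e^0.023550 = 563.7246 × 1.023829 = 577.1576
Market ¥583.59 > fair 577.1576: forward overpriced → cash-and-carry (borrow at r, buy the stock and collect the dividends, short the forward).
Profit at T = |F_mkt − F*| = |583.59 − 577.1576| = ¥6.43 per share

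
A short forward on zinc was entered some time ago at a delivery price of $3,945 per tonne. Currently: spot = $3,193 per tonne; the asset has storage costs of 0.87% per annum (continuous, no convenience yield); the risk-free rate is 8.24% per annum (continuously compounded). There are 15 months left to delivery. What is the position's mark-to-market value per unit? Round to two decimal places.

$330.98 per tonne

Current fair forward for the remaining 15 months: F = S·e^((r + u)·T), (r + u) = 0.0824 + 0.0087 = 0.0911
F = 3193 · e^(0.0911 × 15/12) = 3193 × 1.12061204 = 3578.1142
Value of long forward = (F − K)·e^(−rT) = (3578.1142 − 3945) · e^(−0.0824·15/12)
= -366.8858 × 0.90212697 = -330.98
Short position value = −(long value) = $330.98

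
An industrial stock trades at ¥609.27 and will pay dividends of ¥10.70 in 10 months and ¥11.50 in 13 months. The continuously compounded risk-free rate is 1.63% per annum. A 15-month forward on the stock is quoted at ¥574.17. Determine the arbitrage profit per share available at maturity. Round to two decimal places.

PV(dividends) I = 10.70·e^(−0.0163·10/12) + 11.50·e^(−0.0163·13/12) = 21.8544
Fair forward F* = (S − I)·e^(rT) = (609.27 − 21.8544)·e^0.020375 = 587.4156 × 1.020584 = 599.5070
Market ¥574.17 < fair 599.5070: forward underpriced → reverse cash-and-carry (short the stock, invest proceeds at r, pay the dividends, go long the forward).
Profit at T = |F_mkt − F*| = |574.17 − 599.5070| = ¥25.34 per share

¥25.34 per share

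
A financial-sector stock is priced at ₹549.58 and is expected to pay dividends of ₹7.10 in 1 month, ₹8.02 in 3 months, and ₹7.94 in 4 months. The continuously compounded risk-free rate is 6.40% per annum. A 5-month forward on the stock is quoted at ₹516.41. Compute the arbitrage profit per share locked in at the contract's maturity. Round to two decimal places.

₹24.68 per share

PV(dividends) I = 7.10·e^(−0.0640·1/12) + 8.02·e^(−0.0640·3/12) + 7.94·e^(−0.0640·4/12) = 22.7273
Fair forward F* = (S − I)·e^(rT) = (549.58 − 22.7273)·e^0.026667 = 526.8527 × 1.027026 = 541.0914
Market ₹516.41 < fair 541.0914: forward underpriced → reverse cash-and-carry (short the stock, invest proceeds at r, pay the dividends, go long the forward).
Profit at T = |F_mkt − F*| = |516.41 − 541.0914| = ₹24.68 per share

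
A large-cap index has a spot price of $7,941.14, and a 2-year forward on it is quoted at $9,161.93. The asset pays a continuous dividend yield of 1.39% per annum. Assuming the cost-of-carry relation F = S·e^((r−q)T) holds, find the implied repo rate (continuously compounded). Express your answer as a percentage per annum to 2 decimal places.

From F = S·e^((r−q)T): (r − q) = ln(F/S)/T
ln(9161.93/7941.14) = ln(1.153730) = 0.143000
(r − q) = 0.143000 / (2) = 0.071500
r = ln(F/S)/T + q = 0.071500 + 0.0139 = 0.085400
r = 8.54%

8.54%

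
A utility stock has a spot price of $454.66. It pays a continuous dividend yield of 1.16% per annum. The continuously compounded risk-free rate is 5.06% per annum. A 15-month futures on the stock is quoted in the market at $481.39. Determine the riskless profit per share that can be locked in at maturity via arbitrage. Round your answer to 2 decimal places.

$4.02 per share

Fair futures: F* = S·e^(carry·T), with carry = (r − q) = 0.0506 − 0.0116 = 0.0390
F* = 454.66 · e^(0.0390 × 15/12) = 454.66 · e^0.048750 = 454.66 × 1.049958 = $477.3739
Market $481.39 > fair $477.3739: forward overpriced → cash-and-carry (buy spot, short the forward).
At maturity, profit = |F_mkt − F*| = |481.39 − 477.3739| = $4.02 per share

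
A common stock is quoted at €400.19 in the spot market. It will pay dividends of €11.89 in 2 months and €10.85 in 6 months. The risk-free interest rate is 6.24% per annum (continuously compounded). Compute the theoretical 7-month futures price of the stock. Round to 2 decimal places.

PV(dividends) I = 11.89·e^(−0.0624·2/12) + 10.85·e^(−0.0624·6/12)
I = 11.7670 + 10.5167 = 22.2837
F = (S − I)·e^(rT) = (400.19 − 22.2837) · e^(0.0624·7/12)
= 377.9063 · e^0.036400 = 377.9063 × 1.037071 = €391.92

€391.92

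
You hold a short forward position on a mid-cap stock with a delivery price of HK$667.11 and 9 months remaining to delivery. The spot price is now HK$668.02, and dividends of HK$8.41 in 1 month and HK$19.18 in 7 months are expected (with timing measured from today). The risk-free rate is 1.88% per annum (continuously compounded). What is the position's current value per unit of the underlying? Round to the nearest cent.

HK$17.12

PV(remaining dividends) I = 8.41·e^(−0.0188·1/12) + 19.18·e^(−0.0188·7/12) = 27.3676
Current forward F = (S − I)·e^(rT) = (668.02 − 27.3676)·e^(0.0188·9/12) = 640.6524 × 1.014200 = 649.7497
Value (long) = (F − K)·e^(−rT) = (649.7497 − 667.11) × 0.985999 = -17.1172
Short position value = −(long value) = HK$17.12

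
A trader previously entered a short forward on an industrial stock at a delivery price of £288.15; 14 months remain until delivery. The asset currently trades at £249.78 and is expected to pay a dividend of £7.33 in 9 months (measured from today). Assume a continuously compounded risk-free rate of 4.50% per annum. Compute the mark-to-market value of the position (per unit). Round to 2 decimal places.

£30.72

PV(remaining dividends) I = 7.33·e^(−0.0450·9/12) = 7.0867
Current forward F = (S − I)·e^(rT) = (249.78 − 7.0867)·e^(0.0450·14/12) = 242.6933 × 1.053903 = 255.7752
Value (long) = (F − K)·e^(−rT) = (255.7752 − 288.15) × 0.948854 = -30.7190
Short position value = −(long value) = £30.72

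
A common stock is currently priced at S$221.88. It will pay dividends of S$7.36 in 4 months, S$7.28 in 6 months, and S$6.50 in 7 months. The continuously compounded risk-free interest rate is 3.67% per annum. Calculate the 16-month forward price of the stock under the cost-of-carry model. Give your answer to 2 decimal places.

S$211.18

PV(dividends) I = 7.36·e^(−0.0367·4/12) + 7.28·e^(−0.0367·6/12) + 6.50·e^(−0.0367·7/12)
I = 7.2705 + 7.1476 + 6.3623 = 20.7804
F = (S − I)·e^(rT) = (221.88 − 20.7804) · e^(0.0367·16/12)
= 201.0996 · e^0.048933 = 201.0996 × 1.050150 = S$211.18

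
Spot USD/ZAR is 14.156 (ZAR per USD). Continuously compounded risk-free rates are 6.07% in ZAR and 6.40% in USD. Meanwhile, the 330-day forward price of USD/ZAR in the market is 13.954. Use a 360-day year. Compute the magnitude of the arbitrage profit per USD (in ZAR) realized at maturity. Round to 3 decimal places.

Fair forward: F* = S·e^(carry·T), with carry = (r_ZAR − r_USD) = 0.0607 − 0.0640 = -0.0033
F* = 14.156 · e^(-0.0033 × 330/360) = 14.156 · e^-0.003025 = 14.156 × 0.996980 = 14.1132
Market 13.954 < fair 14.1132: forward underpriced → reverse cash-and-carry (short spot, go long the forward).
At maturity, profit = |F_mkt − F*| = |13.954 − 14.1132| = 0.159 per USD (in ZAR)

0.159 per USD (in ZAR)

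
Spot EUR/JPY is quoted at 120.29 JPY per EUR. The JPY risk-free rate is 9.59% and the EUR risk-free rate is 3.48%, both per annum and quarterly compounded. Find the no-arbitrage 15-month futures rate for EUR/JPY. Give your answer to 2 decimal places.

129.68

By covered interest parity, F = S · (1+r_JPY/4)^(4T) / (1+r_EUR/4)^(4T)
= 120.29 × 1.125762 / 1.044264 = 120.29 × 1.078043
F = 129.68 JPY per EUR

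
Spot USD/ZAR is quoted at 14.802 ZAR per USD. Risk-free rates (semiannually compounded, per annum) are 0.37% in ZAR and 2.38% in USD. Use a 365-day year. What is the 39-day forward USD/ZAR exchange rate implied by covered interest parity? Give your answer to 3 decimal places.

By covered interest parity, F = S · (1+r_ZAR/2)^(2T) / (1+r_USD/2)^(2T)
= 14.802 × 1.000395 / 1.002531 = 14.802 × 0.997869
F = 14.770 ZAR per USD

14.770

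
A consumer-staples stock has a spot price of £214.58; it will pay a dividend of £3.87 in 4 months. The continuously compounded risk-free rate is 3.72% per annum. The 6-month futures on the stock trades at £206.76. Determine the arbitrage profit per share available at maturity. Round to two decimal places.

£7.95 per share

PV(dividends) I = 3.87·e^(−0.0372·4/12) = 3.8223
Fair futures F* = (S − I)·e^(rT) = (214.58 − 3.8223)·e^0.018600 = 210.7577 × 1.018774 = 214.7145
Market £206.76 < fair 214.7145: forward underpriced → reverse cash-and-carry (short the stock, invest proceeds at r, pay the dividends, go long the forward).
Profit at T = |F_mkt − F*| = |206.76 − 214.7145| = £7.95 per share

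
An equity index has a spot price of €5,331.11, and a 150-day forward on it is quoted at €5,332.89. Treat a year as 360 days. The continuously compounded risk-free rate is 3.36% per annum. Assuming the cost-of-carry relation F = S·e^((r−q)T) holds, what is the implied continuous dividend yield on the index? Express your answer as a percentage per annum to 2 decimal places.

From F = S·e^((r−q)T): (r − q) = ln(F/S)/T
ln(5332.89/5331.11) = ln(1.000334) = 0.000334
(r − q) = 0.000334 / (150/360) = 0.000802
q = r − ln(F/S)/T = 0.0336 − 0.000802 = 0.032798
q = 3.28%

3.28%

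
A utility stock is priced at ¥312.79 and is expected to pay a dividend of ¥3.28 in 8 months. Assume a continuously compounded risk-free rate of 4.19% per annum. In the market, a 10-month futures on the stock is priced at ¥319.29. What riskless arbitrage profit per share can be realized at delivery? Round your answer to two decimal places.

¥1.31 per share

PV(dividends) I = 3.28·e^(−0.0419·8/12) = 3.1896
Fair futures F* = (S − I)·e^(rT) = (312.79 − 3.1896)·e^0.034917 = 309.6004 × 1.035534 = 320.6017
Market ¥319.29 < fair 320.6017: forward underpriced → reverse cash-and-carry (short the stock, invest proceeds at r, pay the dividends, go long the forward).
Profit at T = |F_mkt − F*| = |319.29 − 320.6017| = ¥1.31 per share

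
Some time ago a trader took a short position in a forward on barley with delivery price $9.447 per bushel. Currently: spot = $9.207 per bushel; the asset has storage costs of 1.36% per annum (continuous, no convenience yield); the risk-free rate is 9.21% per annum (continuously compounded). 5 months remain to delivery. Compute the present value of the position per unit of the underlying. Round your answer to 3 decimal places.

Current fair forward for the remaining 5 months: F = S·e^((r + u)·T), (r + u) = 0.0921 + 0.0136 = 0.1057
F = 9.207 · e^(0.1057 × 5/12) = 9.207 × 1.045026 = 9.6216
Value of long forward = (F − K)·e^(−rT) = (9.6216 − 9.447) · e^(−0.0921·5/12)
= 0.1746 × 0.962352 = 0.168
Short position value = −(long value) = -$0.168

-$0.168 per bushel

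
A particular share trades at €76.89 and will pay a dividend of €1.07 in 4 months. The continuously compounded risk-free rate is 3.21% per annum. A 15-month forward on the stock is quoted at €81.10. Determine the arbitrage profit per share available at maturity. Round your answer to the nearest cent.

€2.16 per share

PV(dividends) I = 1.07·e^(−0.0321·4/12) = 1.0586
Fair forward F* = (S − I)·e^(rT) = (76.89 − 1.0586)·e^0.040125 = 75.8314 × 1.040941 = 78.9360
Market €81.10 > fair 78.9360: forward overpriced → cash-and-carry (borrow at r, buy the stock and collect the dividends, short the forward).
Profit at T = |F_mkt − F*| = |81.10 − 78.9360| = €2.16 per share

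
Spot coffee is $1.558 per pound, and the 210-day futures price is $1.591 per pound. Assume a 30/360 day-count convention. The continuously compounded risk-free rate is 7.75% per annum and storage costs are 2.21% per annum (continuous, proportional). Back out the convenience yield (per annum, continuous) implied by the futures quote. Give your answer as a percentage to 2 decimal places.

6.37%

F = S·e^((r+u−y)T) ⇒ (r+u−y) = ln(F/S)/T
ln(1.591/1.558) = 0.020960; /T ⇒ 0.035931
y = r + u − ln(F/S)/T = 0.0775 + 0.0221 − 0.035931 = 0.063669
y = 6.37%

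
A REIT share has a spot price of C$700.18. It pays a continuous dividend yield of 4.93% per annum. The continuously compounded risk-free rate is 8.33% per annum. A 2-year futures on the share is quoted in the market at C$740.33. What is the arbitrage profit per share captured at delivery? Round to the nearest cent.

Fair futures: F* = S·e^(carry·T), with carry = (r − q) = 0.0833 − 0.0493 = 0.0340
F* = 700.18 · e^(0.0340 × 2) = 700.18 · e^0.068000 = 700.18 × 1.070365 = C$749.4482
Market C$740.33 < fair C$749.4482: forward underpriced → reverse cash-and-carry (short spot, go long the forward).
At maturity, profit = |F_mkt − F*| = |740.33 − 749.4482| = C$9.12 per share

C$9.12 per share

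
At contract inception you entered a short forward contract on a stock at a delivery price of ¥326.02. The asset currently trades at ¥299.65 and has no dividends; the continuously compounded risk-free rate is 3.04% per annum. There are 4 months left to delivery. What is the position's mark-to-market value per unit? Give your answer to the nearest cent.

¥23.08

Current fair forward for the remaining 4 months: F = S·e^(r·T), r = 0.0304
F = 299.65 · e^(0.0304 × 4/12) = 299.65 × 1.010185 = 302.7019
Value of long forward = (F − K)·e^(−rT) = (302.7019 − 326.02) · e^(−0.0304·4/12)
= -23.3181 × 0.989918 = -23.08
Short position value = −(long value) = ¥23.08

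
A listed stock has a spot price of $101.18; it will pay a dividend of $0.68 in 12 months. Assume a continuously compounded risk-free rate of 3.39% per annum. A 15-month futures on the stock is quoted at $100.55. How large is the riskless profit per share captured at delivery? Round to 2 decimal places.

$4.32 per share

PV(dividends) I = 0.68·e^(−0.0339·12/12) = 0.6573
Fair futures F* = (S − I)·e^(rT) = (101.18 − 0.6573)·e^0.042375 = 100.5227 × 1.043286 = 104.8739
Market $100.55 < fair 104.8739: forward underpriced → reverse cash-and-carry (short the stock, invest proceeds at r, pay the dividends, go long the forward).
Profit at T = |F_mkt − F*| = |100.55 − 104.8739| = $4.32 per share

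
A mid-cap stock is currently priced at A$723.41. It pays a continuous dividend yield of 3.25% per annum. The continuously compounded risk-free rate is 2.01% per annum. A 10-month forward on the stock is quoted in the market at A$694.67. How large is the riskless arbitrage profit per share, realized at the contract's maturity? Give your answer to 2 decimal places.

Fair forward: F* = S·e^(carry·T), with carry = (r − q) = 0.0201 − 0.0325 = -0.0124
F* = 723.41 · e^(-0.0124 × 10/12) = 723.41 · e^-0.010333 = 723.41 × 0.989720 = A$715.9733
Market A$694.67 < fair A$715.9733: forward underpriced → reverse cash-and-carry (short spot, go long the forward).
At maturity, profit = |F_mkt − F*| = |694.67 − 715.9733| = A$21.30 per share

A$21.30 per share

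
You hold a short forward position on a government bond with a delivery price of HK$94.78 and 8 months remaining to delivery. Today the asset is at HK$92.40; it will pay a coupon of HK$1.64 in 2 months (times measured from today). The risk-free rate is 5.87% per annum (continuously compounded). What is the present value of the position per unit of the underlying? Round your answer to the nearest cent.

PV(remaining coupons) I = 1.64·e^(−0.0587·2/12) = 1.6240
Current forward F = (S − I)·e^(rT) = (92.40 − 1.6240)·e^(0.0587·8/12) = 90.7760 × 1.039909 = 94.3988
Value (long) = (F − K)·e^(−rT) = (94.3988 − 94.78) × 0.961622 = -0.3666
Short position value = −(long value) = HK$0.37

HK$0.37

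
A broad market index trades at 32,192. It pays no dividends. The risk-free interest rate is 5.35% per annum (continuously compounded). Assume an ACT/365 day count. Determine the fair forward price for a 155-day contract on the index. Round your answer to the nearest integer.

F = S·e^(rT) = 32192 · e^(0.0535 × 155/365)
= 32192 · e^0.022719 = 32192 × 1.022979
F = 32,932

32,932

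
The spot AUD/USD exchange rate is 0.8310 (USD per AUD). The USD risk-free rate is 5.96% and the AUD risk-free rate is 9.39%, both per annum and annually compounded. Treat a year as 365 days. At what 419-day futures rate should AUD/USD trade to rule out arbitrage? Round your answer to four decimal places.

0.8012

By covered interest parity, F = S · (1+r_USD)^T / (1+r_AUD)^T
= 0.8310 × 1.068714 / 1.108522 = 0.8310 × 0.964089
F = 0.8012 USD per AUD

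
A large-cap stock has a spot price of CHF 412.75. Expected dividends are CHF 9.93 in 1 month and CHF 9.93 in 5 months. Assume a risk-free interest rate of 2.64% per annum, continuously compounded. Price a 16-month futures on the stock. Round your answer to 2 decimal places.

PV(dividends) I = 9.93·e^(−0.0264·1/12) + 9.93·e^(−0.0264·5/12)
I = 9.9082 + 9.8214 = 19.7296
F = (S − I)·e^(rT) = (412.75 − 19.7296) · e^(0.0264·16/12)
= 393.0204 · e^0.035200 = 393.0204 × 1.035827 = CHF 407.10

CHF 407.10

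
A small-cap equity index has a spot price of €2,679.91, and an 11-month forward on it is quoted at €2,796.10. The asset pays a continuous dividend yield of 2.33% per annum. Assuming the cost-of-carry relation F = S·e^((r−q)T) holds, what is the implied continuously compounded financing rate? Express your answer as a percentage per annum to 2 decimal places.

6.96%

From F = S·e^((r−q)T): (r − q) = ln(F/S)/T
ln(2796.10/2679.91) = ln(1.043356) = 0.042442
(r − q) = 0.042442 / (11/12) = 0.046300
r = ln(F/S)/T + q = 0.046300 + 0.0233 = 0.069600
r = 6.96%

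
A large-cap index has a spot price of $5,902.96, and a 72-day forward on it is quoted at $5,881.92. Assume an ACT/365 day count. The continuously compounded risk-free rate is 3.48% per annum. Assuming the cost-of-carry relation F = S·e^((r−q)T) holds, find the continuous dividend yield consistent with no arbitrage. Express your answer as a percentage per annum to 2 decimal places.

From F = S·e^((r−q)T): (r − q) = ln(F/S)/T
ln(5881.92/5902.96) = ln(0.996436) = -0.003570
(r − q) = -0.003570 / (72/365) = -0.018098
q = r − ln(F/S)/T = 0.0348 + 0.018098 = 0.052898
q = 5.29%

5.29%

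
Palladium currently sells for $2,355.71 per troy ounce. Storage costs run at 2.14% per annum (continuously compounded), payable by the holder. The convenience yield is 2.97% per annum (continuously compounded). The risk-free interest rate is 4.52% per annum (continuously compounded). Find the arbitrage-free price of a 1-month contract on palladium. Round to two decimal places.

$2,362.96 per troy ounce

Net carry = r + u − y = 0.0452 + 0.0214 − 0.0297 = 0.0369
F = S·e^((r+u−y)T) = 2355.71 · e^(0.0369 × 1/12) = 2355.71 · e^0.00307500
= 2355.71 × 1.00307973 = $2,362.96 per troy ounce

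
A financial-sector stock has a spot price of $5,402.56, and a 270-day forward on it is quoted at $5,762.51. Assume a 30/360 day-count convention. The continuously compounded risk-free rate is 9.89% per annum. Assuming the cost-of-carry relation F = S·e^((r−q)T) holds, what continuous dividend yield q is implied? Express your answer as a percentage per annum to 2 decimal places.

From F = S·e^((r−q)T): (r − q) = ln(F/S)/T
ln(5762.51/5402.56) = ln(1.066626) = 0.064500
(r − q) = 0.064500 / (270/360) = 0.086000
q = r − ln(F/S)/T = 0.0989 − 0.086000 = 0.012900
q = 1.29%

1.29%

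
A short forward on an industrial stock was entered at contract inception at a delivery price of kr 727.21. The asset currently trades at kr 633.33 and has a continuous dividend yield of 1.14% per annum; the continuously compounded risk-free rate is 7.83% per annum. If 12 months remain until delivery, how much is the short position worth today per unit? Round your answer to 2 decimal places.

kr 46.29

Current fair forward for the remaining 12 months: F = S·e^((r − q)·T), (r − q) = 0.0783 − 0.0114 = 0.0669
F = 633.33 · e^(0.0669 × 12/12) = 633.33 × 1.069189 = 677.1495
Value of long forward = (F − K)·e^(−rT) = (677.1495 − 727.21) · e^(−0.0783·12/12)
= -50.0605 × 0.924687 = -46.29
Short position value = −(long value) = kr 46.29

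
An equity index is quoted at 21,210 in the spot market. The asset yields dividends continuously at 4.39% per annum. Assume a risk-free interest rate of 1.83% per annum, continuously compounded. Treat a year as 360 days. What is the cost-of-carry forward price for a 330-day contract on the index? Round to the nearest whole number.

F = S·e^((r − q)T) = 21210 · e^((0.0183 − 0.0439) × 330/360)
= 21210 · e^-0.023467 = 21210 × 0.976806
F = 20,718

20,718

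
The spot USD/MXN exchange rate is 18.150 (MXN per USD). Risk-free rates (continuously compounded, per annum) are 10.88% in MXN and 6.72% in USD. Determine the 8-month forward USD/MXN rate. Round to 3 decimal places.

18.660

F = S·e^((r_MXN − r_USD)T) = 18.150 · e^((0.1088 − 0.0672) × 8/12)
= 18.150 · e^0.027733 = 18.150 × 1.028121
F = 18.660 MXN per USD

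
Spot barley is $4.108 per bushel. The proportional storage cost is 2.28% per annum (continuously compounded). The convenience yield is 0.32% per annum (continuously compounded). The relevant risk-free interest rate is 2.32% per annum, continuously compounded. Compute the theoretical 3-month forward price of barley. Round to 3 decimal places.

$4.152 per bushel

Net carry = r + u − y = 0.0232 + 0.0228 − 0.0032 = 0.0428
F = S·e^((r+u−y)T) = 4.108 · e^(0.0428 × 3/12) = 4.108 · e^0.010700
= 4.108 × 1.010757 = $4.152 per bushel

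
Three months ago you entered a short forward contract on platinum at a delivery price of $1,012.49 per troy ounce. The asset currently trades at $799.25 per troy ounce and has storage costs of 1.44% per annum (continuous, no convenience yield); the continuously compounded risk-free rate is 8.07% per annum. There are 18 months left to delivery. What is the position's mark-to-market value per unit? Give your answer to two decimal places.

$80.35 per troy ounce

Current fair forward for the remaining 18 months: F = S·e^((r + u)·T), (r + u) = 0.0807 + 0.0144 = 0.0951
F = 799.25 · e^(0.0951 × 18/12) = 799.25 × 1.153326 = 921.7958
Value of long forward = (F − K)·e^(−rT) = (921.7958 − 1012.49) · e^(−0.0807·18/12)
= -90.6942 × 0.885990 = -80.35
Short position value = −(long value) = $80.35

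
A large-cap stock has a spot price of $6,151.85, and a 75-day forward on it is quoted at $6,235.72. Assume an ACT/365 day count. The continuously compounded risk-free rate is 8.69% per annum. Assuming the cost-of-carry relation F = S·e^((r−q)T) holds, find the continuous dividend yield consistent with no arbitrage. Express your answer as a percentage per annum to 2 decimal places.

From F = S·e^((r−q)T): (r − q) = ln(F/S)/T
ln(6235.72/6151.85) = ln(1.013633) = 0.013541
(r − q) = 0.013541 / (75/365) = 0.065900
q = r − ln(F/S)/T = 0.0869 − 0.065900 = 0.021000
q = 2.10%

2.10%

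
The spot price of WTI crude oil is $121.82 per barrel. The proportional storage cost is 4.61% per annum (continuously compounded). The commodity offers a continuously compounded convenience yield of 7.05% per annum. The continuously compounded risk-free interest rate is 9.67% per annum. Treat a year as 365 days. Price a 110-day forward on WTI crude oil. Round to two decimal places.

Net carry = r + u − y = 0.0967 + 0.0461 − 0.0705 = 0.0723
F = S·e^((r+u−y)T) = 121.82 · e^(0.0723 × 110/365) = 121.82 · e^0.021789
= 121.82 × 1.022028 = $124.50 per barrel

$124.50 per barrel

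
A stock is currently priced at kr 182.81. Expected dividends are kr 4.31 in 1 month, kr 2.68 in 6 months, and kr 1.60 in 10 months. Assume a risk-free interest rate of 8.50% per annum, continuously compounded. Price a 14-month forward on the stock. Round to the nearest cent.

kr 192.66

PV(dividends) I = 4.31·e^(−0.0850·1/12) + 2.68·e^(−0.0850·6/12) + 1.60·e^(−0.0850·10/12)
I = 4.2796 + 2.5685 + 1.4906 = 8.3387
F = (S − I)·e^(rT) = (182.81 − 8.3387) · e^(0.0850·14/12)
= 174.4713 · e^0.099167 = 174.4713 × 1.104251 = kr 192.66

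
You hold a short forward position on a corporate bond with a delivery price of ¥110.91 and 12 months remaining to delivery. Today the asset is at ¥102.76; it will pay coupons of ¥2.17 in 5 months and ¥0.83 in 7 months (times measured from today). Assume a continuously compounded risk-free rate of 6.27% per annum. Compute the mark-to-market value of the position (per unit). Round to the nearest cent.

¥4.32

PV(remaining coupons) I = 2.17·e^(−0.0627·5/12) + 0.83·e^(−0.0627·7/12) = 2.9142
Current forward F = (S − I)·e^(rT) = (102.76 − 2.9142)·e^(0.0627·12/12) = 99.8458 × 1.064707 = 106.3065
Value (long) = (F − K)·e^(−rT) = (106.3065 − 110.91) × 0.939225 = -4.3237
Short position value = −(long value) = ¥4.32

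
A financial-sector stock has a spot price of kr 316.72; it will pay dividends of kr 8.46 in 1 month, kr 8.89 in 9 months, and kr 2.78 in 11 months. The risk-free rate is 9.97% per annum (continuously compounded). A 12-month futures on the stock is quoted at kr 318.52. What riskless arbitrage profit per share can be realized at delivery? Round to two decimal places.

kr 10.22 per share

PV(dividends) I = 8.46·e^(−0.0997·1/12) + 8.89·e^(−0.0997·9/12) + 2.78·e^(−0.0997·11/12) = 19.1767
Fair futures F* = (S − I)·e^(rT) = (316.72 − 19.1767)·e^0.099700 = 297.5433 × 1.104839 = 328.7374
Market kr 318.52 < fair 328.7374: forward underpriced → reverse cash-and-carry (short the stock, invest proceeds at r, pay the dividends, go long the forward).
Profit at T = |F_mkt − F*| = |318.52 − 328.7374| = kr 10.22 per share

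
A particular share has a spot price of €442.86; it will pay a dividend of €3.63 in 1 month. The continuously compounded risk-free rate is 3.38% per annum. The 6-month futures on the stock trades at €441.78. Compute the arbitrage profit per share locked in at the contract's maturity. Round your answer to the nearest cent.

PV(dividends) I = 3.63·e^(−0.0338·1/12) = 3.6198
Fair futures F* = (S − I)·e^(rT) = (442.86 − 3.6198)·e^0.016900 = 439.2402 × 1.017044 = 446.7266
Market €441.78 < fair 446.7266: forward underpriced → reverse cash-and-carry (short the stock, invest proceeds at r, pay the dividends, go long the forward).
Profit at T = |F_mkt − F*| = |441.78 − 446.7266| = €4.95 per share

€4.95 per share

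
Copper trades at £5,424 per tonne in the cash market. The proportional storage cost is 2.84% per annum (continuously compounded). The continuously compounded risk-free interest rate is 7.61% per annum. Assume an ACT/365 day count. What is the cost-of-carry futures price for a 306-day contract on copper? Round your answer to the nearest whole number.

Net carry = r + u − y = 0.0761 + 0.0284 − 0.0000 = 0.1045
F = S·e^((r+u−y)T) = 5424 · e^(0.1045 × 306/365) = 5424 · e^0.087608
= 5424 × 1.091560 = £5,921 per tonne

£5,921 per tonne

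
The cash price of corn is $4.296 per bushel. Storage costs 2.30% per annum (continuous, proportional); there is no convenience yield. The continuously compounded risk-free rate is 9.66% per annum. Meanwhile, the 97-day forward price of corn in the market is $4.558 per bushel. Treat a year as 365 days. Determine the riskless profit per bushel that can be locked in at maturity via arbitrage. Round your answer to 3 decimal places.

$0.123 per bushel

Fair forward: F* = S·e^(carry·T), with carry = (r + u) = 0.0966 + 0.0230 = 0.1196
F* = 4.296 · e^(0.1196 × 97/365) = 4.296 · e^0.031784 = 4.296 × 1.032295 = $4.4347
Market $4.558 > fair $4.4347: forward overpriced → cash-and-carry (buy spot, short the forward).
At maturity, profit = |F_mkt − F*| = |4.558 − 4.4347| = $0.123 per bushel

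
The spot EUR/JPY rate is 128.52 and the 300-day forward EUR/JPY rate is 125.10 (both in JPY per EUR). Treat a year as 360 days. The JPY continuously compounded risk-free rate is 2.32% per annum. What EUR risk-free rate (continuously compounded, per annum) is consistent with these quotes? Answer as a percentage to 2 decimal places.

F = S·e^((r_JPY − r_EUR)T) ⇒ r_EUR = r_JPY − ln(F/S)/T
ln(125.10/128.52) = -0.026971; /(300/360) = -0.032365
r_EUR = 0.0232 + 0.032365 = 0.055565
r_EUR = 5.56%

5.56%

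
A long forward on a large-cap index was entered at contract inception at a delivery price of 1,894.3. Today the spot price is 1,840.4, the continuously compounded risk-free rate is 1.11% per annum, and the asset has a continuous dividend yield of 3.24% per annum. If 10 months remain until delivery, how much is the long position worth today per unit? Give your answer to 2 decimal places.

Current fair forward for the remaining 10 months: F = S·e^((r − q)·T), (r − q) = 0.0111 − 0.0324 = -0.0213
F = 1840.4 · e^(-0.0213 × 10/12) = 1840.4 × 0.98240660 = 1808.0211
Value of long forward = (F − K)·e^(−rT) = (1808.0211 − 1894.3) · e^(−0.0111·10/12)
= -86.2789 × 0.99079265 = -85.48

-85.48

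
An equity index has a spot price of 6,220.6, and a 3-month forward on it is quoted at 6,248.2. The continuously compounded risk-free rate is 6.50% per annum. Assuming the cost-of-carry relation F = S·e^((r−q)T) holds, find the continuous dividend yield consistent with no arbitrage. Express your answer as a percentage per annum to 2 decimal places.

4.73%

From F = S·e^((r−q)T): (r − q) = ln(F/S)/T
ln(6248.2/6220.6) = ln(1.004437) = 0.004427
(r − q) = 0.004427 / (3/12) = 0.017708
q = r − ln(F/S)/T = 0.0650 − 0.017708 = 0.047292
q = 4.73%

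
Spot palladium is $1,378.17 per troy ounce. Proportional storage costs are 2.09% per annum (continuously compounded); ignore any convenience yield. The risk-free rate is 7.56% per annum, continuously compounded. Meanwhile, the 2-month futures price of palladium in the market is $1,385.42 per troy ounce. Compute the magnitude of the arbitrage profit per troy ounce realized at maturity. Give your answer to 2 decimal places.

Fair futures: F* = S·e^(carry·T), with carry = (r + u) = 0.0756 + 0.0209 = 0.0965
F* = 1378.17 · e^(0.0965 × 2/12) = 1378.17 · e^0.01608333 = 1378.17 × 1.01621336 = $1400.5148
Market $1385.42 < fair $1400.5148: forward underpriced → reverse cash-and-carry (short spot, go long the forward).
At maturity, profit = |F_mkt − F*| = |1385.42 − 1400.5148| = $15.09 per troy ounce

$15.09 per troy ounce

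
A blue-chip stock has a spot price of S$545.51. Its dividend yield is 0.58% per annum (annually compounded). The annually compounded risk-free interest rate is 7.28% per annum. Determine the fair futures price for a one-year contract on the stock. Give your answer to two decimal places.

S$581.85

F = S · (1+r)^T / (1+q)^T
= 545.51 × 1.072800 / 1.005800 = 545.51 × 1.066614
F = S$581.85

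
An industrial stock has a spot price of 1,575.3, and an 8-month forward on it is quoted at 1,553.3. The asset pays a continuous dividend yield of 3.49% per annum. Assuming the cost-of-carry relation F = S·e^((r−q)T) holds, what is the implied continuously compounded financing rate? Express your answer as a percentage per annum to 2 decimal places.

1.38%

From F = S·e^((r−q)T): (r − q) = ln(F/S)/T
ln(1553.3/1575.3) = ln(0.986034) = -0.014064
(r − q) = -0.014064 / (8/12) = -0.021096
r = ln(F/S)/T + q = -0.021096 + 0.0349 = 0.013804
r = 1.38%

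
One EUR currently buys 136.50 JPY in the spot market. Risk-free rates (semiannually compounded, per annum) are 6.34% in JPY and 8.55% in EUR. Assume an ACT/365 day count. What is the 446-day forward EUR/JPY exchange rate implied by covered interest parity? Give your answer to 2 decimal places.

By covered interest parity, F = S · (1+r_JPY/2)^(2T) / (1+r_EUR/2)^(2T)
= 136.50 × 1.079251 / 1.107719 = 136.50 × 0.974300
F = 132.99 JPY per EUR

132.99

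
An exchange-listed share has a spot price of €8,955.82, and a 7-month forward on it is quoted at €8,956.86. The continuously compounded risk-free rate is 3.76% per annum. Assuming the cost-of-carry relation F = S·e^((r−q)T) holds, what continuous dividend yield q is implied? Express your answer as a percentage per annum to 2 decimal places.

From F = S·e^((r−q)T): (r − q) = ln(F/S)/T
ln(8956.86/8955.82) = ln(1.000116) = 0.000116
(r − q) = 0.000116 / (7/12) = 0.000199
q = r − ln(F/S)/T = 0.0376 − 0.000199 = 0.037401
q = 3.74%

3.74%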